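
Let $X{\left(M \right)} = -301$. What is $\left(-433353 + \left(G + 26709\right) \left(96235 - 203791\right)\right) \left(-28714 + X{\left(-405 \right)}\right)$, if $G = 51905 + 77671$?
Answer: $487737008919195$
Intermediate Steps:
$G = 129576$
$\left(-433353 + \left(G + 26709\right) \left(96235 - 203791\right)\right) \left(-28714 + X{\left(-405 \right)}\right) = \left(-433353 + \left(129576 + 26709\right) \left(96235 - 203791\right)\right) \left(-28714 - 301\right) = \left(-433353 + 156285 \left(-107556\right)\right) \left(-29015\right) = \left(-433353 - 16809389460\right) \left(-29015\right) = \left(-16809822813\right) \left(-29015\right) = 487737008919195$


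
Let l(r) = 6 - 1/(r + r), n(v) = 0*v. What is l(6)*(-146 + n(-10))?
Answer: -5183/6 ≈ -863.83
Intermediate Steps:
n(v) = 0
l(r) = 6 - 1/(2*r)
l(6)*(-146 + n(-10)) = (6 - ½/6)*(-146 + 0) = (6 - ½*⅙)*(-146) = (6 - 1/12)*(-146) = (71/12)*(-146) = -5183/6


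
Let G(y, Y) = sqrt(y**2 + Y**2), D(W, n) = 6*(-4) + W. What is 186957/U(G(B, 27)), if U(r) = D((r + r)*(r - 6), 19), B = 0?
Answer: 62319/370 ≈ 168.43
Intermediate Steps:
D(W, n) = -24 + W
G(y, Y) = sqrt(Y**2 + y**2)
U(r) = -24 + 2*r*(-6 + r) (U(r) = -24 + (r + r)*(r - 6) = -24 + (2*r)*(-6 + r) = -24 + 2*r*(-6 + r))
186957/U(G(B, 27)) = 186957/(-24 + 2*sqrt(27**2 + 0**2)*(-6 + sqrt(27**2 + 0**2))) = 186957/(-24 + 2*sqrt(729 + 0)*(-6 + sqrt(729 + 0))) = 186957/(-24 + 2*sqrt(729)*(-6 + sqrt(729))) = 186957/(-24 + 2*27*(-6 + 27)) = 186957/(-24 + 2*27*21) = 186957/(-24 + 1134) = 186957/1110 = 186957*(1/1110) = 62319/370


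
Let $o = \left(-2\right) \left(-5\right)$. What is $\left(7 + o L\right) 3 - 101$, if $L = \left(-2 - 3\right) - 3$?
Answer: $-320$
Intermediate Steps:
$o = 10$
$L = -8$ ($L = -5 - 3 = -8$)
$\left(7 + o L\right) 3 - 101 = \left(7 + 10 \left(-8\right)\right) 3 - 101 = \left(7 - 80\right) 3 - 101 = \left(-73\right) 3 - 101 = -219 - 101 = -320$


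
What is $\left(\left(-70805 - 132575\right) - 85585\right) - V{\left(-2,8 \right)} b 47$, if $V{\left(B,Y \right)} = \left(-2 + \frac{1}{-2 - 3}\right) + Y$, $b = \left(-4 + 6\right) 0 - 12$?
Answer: $- \frac{1428469}{5} \approx -2.8569 \cdot 10^{5}$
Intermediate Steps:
$b = -12$ ($b = 2 \cdot 0 - 12 = 0 - 12 = -12$)
$V{\left(B,Y \right)} = - \frac{11}{5} + Y$ ($V{\left(B,Y \right)} = \left(-2 + \frac{1}{-5}\right) + Y = \left(-2 - \frac{1}{5}\right) + Y = - \frac{11}{5} + Y$)
$\left(\left(-70805 - 132575\right) - 85585\right) - V{\left(-2,8 \right)} b 47 = \left(\left(-70805 - 132575\right) - 85585\right) - \left(- \frac{11}{5} + 8\right) \left(-12\right) 47 = \left(-203380 - 85585\right) - \frac{29}{5} \left(-12\right) 47 = -288965 - \left(- \frac{348}{5}\right) 47 = -288965 - - \frac{16356}{5} = -288965 + \frac{16356}{5} = - \frac{1428469}{5}$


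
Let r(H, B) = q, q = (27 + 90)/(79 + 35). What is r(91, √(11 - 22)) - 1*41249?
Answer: -1567423/38 ≈ -41248.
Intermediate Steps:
q = 39/38 (q = 117/114 = 117*(1/114) = 39/38 ≈ 1.0263)
r(H, B) = 39/38
r(91, √(11 - 22)) - 1*41249 = 39/38 - 1*41249 = 39/38 - 41249 = -1567423/38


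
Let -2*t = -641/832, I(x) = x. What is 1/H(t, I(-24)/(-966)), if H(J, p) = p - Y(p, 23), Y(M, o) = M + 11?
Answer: -1/11 ≈ -0.090909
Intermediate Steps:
Y(M, o) = 11 + M
t = 641/1664 (t = -(-641)/(2*832) = -½*(-641/832) = 641/1664 ≈ 0.38522)
H(J, p) = -11 (H(J, p) = p - (11 + p) = p + (-11 - p) = -11)
1/H(t, I(-24)/(-966)) = 1/(-11) = -1/11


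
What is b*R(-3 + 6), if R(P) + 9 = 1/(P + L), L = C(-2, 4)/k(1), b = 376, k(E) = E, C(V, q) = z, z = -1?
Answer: -3196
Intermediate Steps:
C(V, q) = -1
L = -1 (L = -1/1 = -1*1 = -1)
R(P) = -9 + 1/(-1 + P) (R(P) = -9 + 1/(P - 1) = -9 + 1/(-1 + P))
b*R(-3 + 6) = 376*((10 - 9*(-3 + 6))/(-1 + (-3 + 6))) = 376*((10 - 9*3)/(-1 + 3)) = 376*((10 - 27)/2) = 376*((1/2)*(-17)) = 376*(-17/2) = -3196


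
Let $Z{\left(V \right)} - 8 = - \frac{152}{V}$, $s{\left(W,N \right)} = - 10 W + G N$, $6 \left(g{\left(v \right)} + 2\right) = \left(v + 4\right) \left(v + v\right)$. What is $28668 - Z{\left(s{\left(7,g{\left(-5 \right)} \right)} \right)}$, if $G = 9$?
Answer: $\frac{2092028}{73} \approx 28658.0$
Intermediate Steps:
$g{\left(v \right)} = -2 + \frac{v \left(4 + v\right)}{3}$ ($g{\left(v \right)} = -2 + \frac{\left(v + 4\right) \left(v + v\right)}{6} = -2 + \frac{\left(4 + v\right) 2 v}{6} = -2 + \frac{2 v \left(4 + v\right)}{6} = -2 + \frac{v \left(4 + v\right)}{3}$)
$s{\left(W,N \right)} = - 10 W + 9 N$
$Z{\left(V \right)} = 8 - \frac{152}{V}$
$28668 - Z{\left(s{\left(7,g{\left(-5 \right)} \right)} \right)} = 28668 - \left(8 - \frac{152}{\left(-10\right) 7 + 9 \left(-2 + \frac{\left(-5\right)^{2}}{3} + \frac{4}{3} \left(-5\right)\right)}\right) = 28668 - \left(8 - \frac{152}{-70 + 9 \left(-2 + \frac{1}{3} \cdot 25 - \frac{20}{3}\right)}\right) = 28668 - \left(8 - \frac{152}{-70 + 9 \left(-2 + \frac{25}{3} - \frac{20}{3}\right)}\right) = 28668 - \left(8 - \frac{152}{-70 + 9 \left(- \frac{1}{3}\right)}\right) = 28668 - \left(8 - \frac{152}{-70 - 3}\right) = 28668 - \left(8 - \frac{152}{-73}\right) = 28668 - \left(8 - - \frac{152}{73}\right) = 28668 - \left(8 + \frac{152}{73}\right) = 28668 - \frac{736}{73} = \frac{2092028}{73}$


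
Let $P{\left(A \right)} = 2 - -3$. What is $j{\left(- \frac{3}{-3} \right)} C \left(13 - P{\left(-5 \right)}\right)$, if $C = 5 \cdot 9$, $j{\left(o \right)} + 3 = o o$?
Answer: $-720$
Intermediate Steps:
$P{\left(A \right)} = 5$ ($P{\left(A \right)} = 2 + 3 = 5$)
$j{\left(o \right)} = -3 + o^{2}$ ($j{\left(o \right)} = -3 + o o = -3 + o^{2}$)
$C = 45$
$j{\left(- \frac{3}{-3} \right)} C \left(13 - P{\left(-5 \right)}\right) = \left(-3 + \left(- \frac{3}{-3}\right)^{2}\right) 45 \left(13 - 5\right) = \left(-3 + \left(\left(-3\right) \left(- \frac{1}{3}\right)\right)^{2}\right) 45 \left(13 - 5\right) = \left(-3 + 1^{2}\right) 45 \cdot 8 = \left(-3 + 1\right) 45 \cdot 8 = \left(-2\right) 45 \cdot 8 = \left(-90\right) 8 = -720$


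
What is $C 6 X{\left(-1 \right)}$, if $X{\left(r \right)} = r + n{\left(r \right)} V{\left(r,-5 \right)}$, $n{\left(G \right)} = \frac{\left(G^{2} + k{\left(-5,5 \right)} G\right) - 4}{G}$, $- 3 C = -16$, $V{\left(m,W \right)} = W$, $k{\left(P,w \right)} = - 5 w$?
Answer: $3488$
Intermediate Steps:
$C = \frac{16}{3}$ ($C = \left(- \frac{1}{3}\right) \left(-16\right) = \frac{16}{3} \approx 5.3333$)
$n{\left(G \right)} = \frac{-4 + G^{2} - 25 G}{G}$ ($n{\left(G \right)} = \frac{\left(G^{2} + \left(-5\right) 5 G\right) - 4}{G} = \frac{\left(G^{2} - 25 G\right) - 4}{G} = \frac{-4 + G^{2} - 25 G}{G}$)
$X{\left(r \right)} = 125 - 4 r + \frac{20}{r}$ ($X{\left(r \right)} = r + \left(-25 + r - \frac{4}{r}\right) \left(-5\right) = r + \left(125 - 5 r + \frac{20}{r}\right) = 125 - 4 r + \frac{20}{r}$)
$C 6 X{\left(-1 \right)} = \frac{16}{3} \cdot 6 \left(125 - -4 + \frac{20}{-1}\right) = 32 \left(125 + 4 + 20 \left(-1\right)\right) = 32 \left(125 + 4 - 20\right) = 32 \cdot 109 = 3488$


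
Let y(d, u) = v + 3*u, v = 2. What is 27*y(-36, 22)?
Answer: 1836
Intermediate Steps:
y(d, u) = 2 + 3*u
27*y(-36, 22) = 27*(2 + 3*22) = 27*(2 + 66) = 27*68 = 1836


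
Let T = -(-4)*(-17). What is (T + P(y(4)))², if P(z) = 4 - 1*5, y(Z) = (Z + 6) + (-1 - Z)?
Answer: 4761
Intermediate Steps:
y(Z) = 5 (y(Z) = (6 + Z) + (-1 - Z) = 5)
P(z) = -1 (P(z) = 4 - 5 = -1)
T = -68 (T = -4*17 = -68)
(T + P(y(4)))² = (-68 - 1)² = (-69)² = 4761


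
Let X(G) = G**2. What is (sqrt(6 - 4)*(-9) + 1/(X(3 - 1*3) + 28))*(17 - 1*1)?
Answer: 4/7 - 144*sqrt(2) ≈ -203.08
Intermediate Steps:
(sqrt(6 - 4)*(-9) + 1/(X(3 - 1*3) + 28))*(17 - 1*1) = (sqrt(6 - 4)*(-9) + 1/((3 - 1*3)**2 + 28))*(17 - 1*1) = (sqrt(2)*(-9) + 1/((3 - 3)**2 + 28))*(17 - 1) = (-9*sqrt(2) + 1/(0**2 + 28))*16 = (-9*sqrt(2) + 1/(0 + 28))*16 = (-9*sqrt(2) + 1/28)*16 = (1/28 - 9*sqrt(2))*16 = 4/7 - 144*sqrt(2)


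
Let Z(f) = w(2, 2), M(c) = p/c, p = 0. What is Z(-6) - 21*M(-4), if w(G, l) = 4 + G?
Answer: 6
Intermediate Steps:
M(c) = 0 (M(c) = 0/c = 0)
Z(f) = 6 (Z(f) = 4 + 2 = 6)
Z(-6) - 21*M(-4) = 6 - 21*0 = 6 + 0 = 6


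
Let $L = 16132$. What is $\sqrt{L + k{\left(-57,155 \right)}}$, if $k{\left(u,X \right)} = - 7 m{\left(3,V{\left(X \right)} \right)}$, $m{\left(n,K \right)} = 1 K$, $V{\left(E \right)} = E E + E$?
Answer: $2 i \sqrt{38282} \approx 391.32 i$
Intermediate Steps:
$V{\left(E \right)} = E + E^{2}$ ($V{\left(E \right)} = E^{2} + E = E + E^{2}$)
$m{\left(n,K \right)} = K$
$k{\left(u,X \right)} = - 7 X \left(1 + X\right)$
$\sqrt{L + k{\left(-57,155 \right)}} = \sqrt{16132 - 1085 \left(1 + 155\right)} = \sqrt{16132 - 1085 \cdot 156} = \sqrt{16132 - 169260} = \sqrt{-153128} = 2 i \sqrt{38282}$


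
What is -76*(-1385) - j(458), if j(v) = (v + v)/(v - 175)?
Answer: 29787664/283 ≈ 1.0526e+5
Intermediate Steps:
j(v) = 2*v/(-175 + v) (j(v) = (2*v)/(-175 + v) = 2*v/(-175 + v))
-76*(-1385) - j(458) = -76*(-1385) - 2*458/(-175 + 458) = 105260 - 2*458/283 = 105260 - 1*916/283 = 105260 - 916/283 = 29787664/283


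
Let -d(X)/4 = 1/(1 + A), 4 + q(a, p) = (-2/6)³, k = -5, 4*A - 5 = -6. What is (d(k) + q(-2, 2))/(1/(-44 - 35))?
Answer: 19987/27 ≈ 740.26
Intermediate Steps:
A = -¼ (A = 5/4 + (¼)*(-6) = 5/4 - 3/2 = -¼ ≈ -0.25000)
q(a, p) = -109/27 (q(a, p) = -4 + (-2/6)³ = -4 + (-2*⅙)³ = -4 + (-⅓)³ = -4 - 1/27 = -109/27)
d(X) = -16/3 (d(X) = -4/(1 - ¼) = -4/¾ = -4*4/3 = -16/3)
(d(k) + q(-2, 2))/(1/(-44 - 35)) = (-16/3 - 109/27)/(1/(-44 - 35)) = -253/(27*(1/(-79))) = -253/(27*(-1/79)) = -253/27*(-79) = 19987/27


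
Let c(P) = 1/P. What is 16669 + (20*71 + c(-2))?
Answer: 36177/2 ≈ 18089.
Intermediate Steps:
16669 + (20*71 + c(-2)) = 16669 + (20*71 + 1/(-2)) = 16669 + (1420 - 1/2) = 16669 + 2839/2 = 36177/2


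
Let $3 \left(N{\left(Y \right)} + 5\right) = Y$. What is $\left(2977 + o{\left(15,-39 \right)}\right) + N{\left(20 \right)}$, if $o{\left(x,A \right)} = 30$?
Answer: $\frac{9026}{3} \approx 3008.7$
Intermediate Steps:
$N{\left(Y \right)} = -5 + \frac{Y}{3}$
$\left(2977 + o{\left(15,-39 \right)}\right) + N{\left(20 \right)} = \left(2977 + 30\right) + \left(-5 + \frac{1}{3} \cdot 20\right) = 3007 + \left(-5 + \frac{20}{3}\right) = 3007 + \frac{5}{3} = \frac{9026}{3}$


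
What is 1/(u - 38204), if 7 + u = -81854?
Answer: -1/120065 ≈ -8.3288e-6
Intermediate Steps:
u = -81861 (u = -7 - 81854 = -81861)
1/(u - 38204) = 1/(-81861 - 38204) = 1/(-120065) = -1/120065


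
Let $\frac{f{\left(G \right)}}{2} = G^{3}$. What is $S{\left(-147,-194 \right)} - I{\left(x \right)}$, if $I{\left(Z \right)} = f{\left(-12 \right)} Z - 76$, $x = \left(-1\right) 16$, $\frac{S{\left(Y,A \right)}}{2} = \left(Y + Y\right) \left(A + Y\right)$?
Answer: $145288$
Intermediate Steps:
$f{\left(G \right)} = 2 G^{3}$
$S{\left(Y,A \right)} = 4 Y \left(A + Y\right)$ ($S{\left(Y,A \right)} = 2 \left(Y + Y\right) \left(A + Y\right) = 2 \cdot 2 Y \left(A + Y\right) = 4 Y \left(A + Y\right)$)
$x = -16$
$I{\left(Z \right)} = -76 - 3456 Z$ ($I{\left(Z \right)} = 2 \left(-12\right)^{3} Z - 76 = 2 \left(-1728\right) Z - 76 = - 3456 Z - 76 = -76 - 3456 Z$)
$S{\left(-147,-194 \right)} - I{\left(x \right)} = 4 \left(-147\right) \left(-194 - 147\right) - \left(-76 - -55296\right) = 4 \left(-147\right) \left(-341\right) - \left(-76 + 55296\right) = 200508 - 55220 = 145288$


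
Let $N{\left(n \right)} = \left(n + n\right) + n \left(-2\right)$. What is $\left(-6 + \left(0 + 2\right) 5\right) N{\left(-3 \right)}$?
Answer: $0$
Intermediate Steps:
$N{\left(n \right)} = 0$ ($N{\left(n \right)} = 2 n - 2 n = 0$)
$\left(-6 + \left(0 + 2\right) 5\right) N{\left(-3 \right)} = \left(-6 + \left(0 + 2\right) 5\right) 0 = \left(-6 + 2 \cdot 5\right) 0 = \left(-6 + 10\right) 0 = 4 \cdot 0 = 0$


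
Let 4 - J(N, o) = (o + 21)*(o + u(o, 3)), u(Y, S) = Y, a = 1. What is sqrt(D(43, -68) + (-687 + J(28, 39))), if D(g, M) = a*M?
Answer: I*sqrt(5431) ≈ 73.695*I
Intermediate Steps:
J(N, o) = 4 - 2*o*(21 + o) (J(N, o) = 4 - (o + 21)*(o + o) = 4 - (21 + o)*2*o = 4 - 2*o*(21 + o))
D(g, M) = M (D(g, M) = 1*M = M)
sqrt(D(43, -68) + (-687 + J(28, 39))) = sqrt(-68 + (-687 + (4 - 42*39 - 2*39**2))) = sqrt(-68 + (-687 + (4 - 1638 - 2*1521))) = sqrt(-68 + (-687 + (4 - 1638 - 3042))) = sqrt(-68 + (-687 - 4676)) = sqrt(-68 - 5363) = sqrt(-5431) = I*sqrt(5431)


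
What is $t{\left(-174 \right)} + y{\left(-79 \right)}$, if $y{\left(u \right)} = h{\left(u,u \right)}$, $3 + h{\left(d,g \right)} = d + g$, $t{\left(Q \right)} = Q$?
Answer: $-335$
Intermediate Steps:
$h{\left(d,g \right)} = -3 + d + g$ ($h{\left(d,g \right)} = -3 + \left(d + g\right) = -3 + d + g$)
$y{\left(u \right)} = -3 + 2 u$ ($y{\left(u \right)} = -3 + u + u = -3 + 2 u$)
$t{\left(-174 \right)} + y{\left(-79 \right)} = -174 + \left(-3 + 2 \left(-79\right)\right) = -174 - 161 = -335$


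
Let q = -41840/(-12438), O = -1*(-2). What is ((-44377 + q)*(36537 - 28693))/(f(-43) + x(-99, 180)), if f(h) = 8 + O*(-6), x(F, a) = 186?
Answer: -1082313719846/565929 ≈ -1.9125e+6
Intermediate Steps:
O = 2
q = 20920/6219 (q = -41840*(-1/12438) = 20920/6219 ≈ 3.3639)
f(h) = -4 (f(h) = 8 + 2*(-6) = 8 - 12 = -4)
((-44377 + q)*(36537 - 28693))/(f(-43) + x(-99, 180)) = ((-44377 + 20920/6219)*(36537 - 28693))/(-4 + 186) = -275959643/6219*7844/182 = -2164627439692/6219*1/182 = -1082313719846/565929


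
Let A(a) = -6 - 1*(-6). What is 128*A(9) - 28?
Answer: -28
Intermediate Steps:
A(a) = 0 (A(a) = -6 + 6 = 0)
128*A(9) - 28 = 128*0 - 28 = 0 - 28 = -28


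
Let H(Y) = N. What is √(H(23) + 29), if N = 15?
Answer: 2*√11 ≈ 6.6332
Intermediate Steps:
H(Y) = 15
√(H(23) + 29) = √(15 + 29) = √44 = 2*√11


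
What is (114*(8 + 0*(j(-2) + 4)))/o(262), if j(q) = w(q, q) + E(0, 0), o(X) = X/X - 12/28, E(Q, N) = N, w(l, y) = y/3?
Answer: 1596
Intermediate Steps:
w(l, y) = y/3 (w(l, y) = y*(1/3) = y/3)
o(X) = 4/7 (o(X) = 1 - 12*1/28 = 1 - 3/7 = 4/7)
j(q) = q/3 (j(q) = q/3 + 0 = q/3)
(114*(8 + 0*(j(-2) + 4)))/o(262) = (114*(8 + 0*((1/3)*(-2) + 4)))/(4/7) = (114*(8 + 0*(-2/3 + 4)))*(7/4) = (114*(8 + 0*(10/3)))*(7/4) = (114*(8 + 0))*(7/4) = (114*8)*(7/4) = 912*(7/4) = 1596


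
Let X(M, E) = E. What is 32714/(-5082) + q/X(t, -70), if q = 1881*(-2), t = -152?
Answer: 54638/1155 ≈ 47.306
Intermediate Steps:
q = -3762
32714/(-5082) + q/X(t, -70) = 32714/(-5082) - 3762/(-70) = 32714*(-1/5082) - 3762*(-1/70) = -1487/231 + 1881/35 = 54638/1155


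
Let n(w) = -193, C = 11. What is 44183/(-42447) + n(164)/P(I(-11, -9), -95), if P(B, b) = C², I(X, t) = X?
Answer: -13538414/5136087 ≈ -2.6359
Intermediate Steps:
P(B, b) = 121 (P(B, b) = 11² = 121)
44183/(-42447) + n(164)/P(I(-11, -9), -95) = 44183/(-42447) - 193/121 = 44183*(-1/42447) - 193*1/121 = -44183/42447 - 193/121 = -13538414/5136087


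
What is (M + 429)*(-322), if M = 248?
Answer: -217994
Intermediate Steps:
(M + 429)*(-322) = (248 + 429)*(-322) = 677*(-322) = -217994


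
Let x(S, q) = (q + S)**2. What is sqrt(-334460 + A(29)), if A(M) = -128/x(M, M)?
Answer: 2*I*sqrt(70320223)/29 ≈ 578.33*I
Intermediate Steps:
x(S, q) = (S + q)**2
A(M) = -32/M**2 (A(M) = -128/(M + M)**2 = -128*1/(4*M**2) = -32/M**2)
sqrt(-334460 + A(29)) = sqrt(-334460 - 32/29**2) = sqrt(-334460 - 32*1/841) = sqrt(-334460 - 32/841) = sqrt(-281280892/841) = 2*I*sqrt(70320223)/29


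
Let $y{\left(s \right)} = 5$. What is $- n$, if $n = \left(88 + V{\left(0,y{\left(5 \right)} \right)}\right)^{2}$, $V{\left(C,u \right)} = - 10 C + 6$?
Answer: $-8836$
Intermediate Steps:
$V{\left(C,u \right)} = 6 - 10 C$
$n = 8836$ ($n = \left(88 + \left(6 - 0\right)\right)^{2} = \left(88 + \left(6 + 0\right)\right)^{2} = \left(88 + 6\right)^{2} = 94^{2} = 8836$)
$- n = \left(-1\right) 8836 = -8836$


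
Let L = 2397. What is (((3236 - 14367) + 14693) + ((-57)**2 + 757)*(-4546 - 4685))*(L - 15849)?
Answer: 497398784448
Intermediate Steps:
(((3236 - 14367) + 14693) + ((-57)**2 + 757)*(-4546 - 4685))*(L - 15849) = (((3236 - 14367) + 14693) + ((-57)**2 + 757)*(-4546 - 4685))*(2397 - 15849) = ((-11131 + 14693) + (3249 + 757)*(-9231))*(-13452) = (3562 + 4006*(-9231))*(-13452) = (3562 - 36979386)*(-13452) = -36975824*(-13452) = 497398784448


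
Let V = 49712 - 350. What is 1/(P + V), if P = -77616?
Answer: -1/28254 ≈ -3.5393e-5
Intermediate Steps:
V = 49362
1/(P + V) = 1/(-77616 + 49362) = 1/(-28254) = -1/28254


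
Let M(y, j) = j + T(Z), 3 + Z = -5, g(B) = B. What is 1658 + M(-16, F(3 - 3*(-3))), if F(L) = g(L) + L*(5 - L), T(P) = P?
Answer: 1578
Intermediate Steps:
Z = -8 (Z = -3 - 5 = -8)
F(L) = L + L*(5 - L)
M(y, j) = -8 + j (M(y, j) = j - 8 = -8 + j)
1658 + M(-16, F(3 - 3*(-3))) = 1658 + (-8 + (3 - 3*(-3))*(6 - (3 - 3*(-3)))) = 1658 + (-8 + (3 + 9)*(6 - (3 + 9))) = 1658 + (-8 + 12*(6 - 1*12)) = 1658 + (-8 + 12*(6 - 12)) = 1658 + (-8 + 12*(-6)) = 1658 + (-8 - 72) = 1658 - 80 = 1578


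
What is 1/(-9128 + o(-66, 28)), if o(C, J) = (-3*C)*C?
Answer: -1/22196 ≈ -4.5053e-5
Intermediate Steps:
o(C, J) = -3*C²
1/(-9128 + o(-66, 28)) = 1/(-9128 - 3*(-66)²) = 1/(-9128 - 3*4356) = 1/(-9128 - 13068) = 1/(-22196) = -1/22196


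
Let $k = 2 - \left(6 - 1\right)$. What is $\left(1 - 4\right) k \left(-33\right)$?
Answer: $-297$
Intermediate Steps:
$k = -3$ ($k = 2 - 5 = -3$)
$\left(1 - 4\right) k \left(-33\right) = \left(1 - 4\right) \left(-3\right) \left(-33\right) = \left(-3\right) \left(-3\right) \left(-33\right) = 9 \left(-33\right) = -297$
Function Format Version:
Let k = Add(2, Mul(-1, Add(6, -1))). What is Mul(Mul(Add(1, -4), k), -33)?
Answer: -297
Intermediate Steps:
k = -3 (k = Add(2, Mul(-1, 5)) = Add(2, -5) = -3)
Mul(Mul(Add(1, -4), k), -33) = Mul(Mul(Add(1, -4), -3), -33) = Mul(Mul(-3, -3), -33) = Mul(9, -33) = -297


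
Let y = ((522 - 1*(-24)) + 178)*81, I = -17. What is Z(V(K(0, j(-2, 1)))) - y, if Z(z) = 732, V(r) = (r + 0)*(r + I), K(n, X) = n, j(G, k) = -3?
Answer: -57912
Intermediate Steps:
V(r) = r*(-17 + r) (V(r) = (r + 0)*(r - 17) = r*(-17 + r))
y = 58644 (y = ((522 + 24) + 178)*81 = (546 + 178)*81 = 724*81 = 58644)
Z(V(K(0, j(-2, 1)))) - y = 732 - 1*58644 = 732 - 58644 = -57912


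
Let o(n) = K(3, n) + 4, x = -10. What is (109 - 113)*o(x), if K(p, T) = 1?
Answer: -20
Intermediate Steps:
o(n) = 5 (o(n) = 1 + 4 = 5)
(109 - 113)*o(x) = (109 - 113)*5 = -4*5 = -20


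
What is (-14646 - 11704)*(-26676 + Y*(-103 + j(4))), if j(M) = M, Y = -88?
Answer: 473351400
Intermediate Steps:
(-14646 - 11704)*(-26676 + Y*(-103 + j(4))) = (-14646 - 11704)*(-26676 - 88*(-103 + 4)) = -26350*(-26676 - 88*(-99)) = -26350*(-26676 + 8712) = -26350*(-17964) = 473351400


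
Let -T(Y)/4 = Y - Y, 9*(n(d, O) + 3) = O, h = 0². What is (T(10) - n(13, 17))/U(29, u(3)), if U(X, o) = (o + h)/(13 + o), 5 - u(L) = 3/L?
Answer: 85/18 ≈ 4.7222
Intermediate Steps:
h = 0
n(d, O) = -3 + O/9
u(L) = 5 - 3/L
T(Y) = 0 (T(Y) = -4*(Y - Y) = -4*0 = 0)
U(X, o) = o/(13 + o) (U(X, o) = (o + 0)/(13 + o) = o/(13 + o))
(T(10) - n(13, 17))/U(29, u(3)) = (0 - (-3 + (⅑)*17))/(((5 - 3/3)/(13 + (5 - 3/3)))) = (0 - (-3 + 17/9))/(((5 - 3*⅓)/(13 + (5 - 3*⅓)))) = (0 - 1*(-10/9))/(((5 - 1)/(13 + (5 - 1)))) = (0 + 10/9)/((4/(13 + 4))) = 10/(9*((4/17))) = 10/(9*((4*(1/17)))) = 10/(9*(4/17)) = (10/9)*(17/4) = 85/18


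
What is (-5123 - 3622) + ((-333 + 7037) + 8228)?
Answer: 6187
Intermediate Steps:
(-5123 - 3622) + ((-333 + 7037) + 8228) = -8745 + (6704 + 8228) = -8745 + 14932 = 6187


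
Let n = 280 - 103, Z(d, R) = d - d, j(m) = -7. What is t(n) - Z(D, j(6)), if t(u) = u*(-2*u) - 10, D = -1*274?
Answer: -62668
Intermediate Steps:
D = -274
Z(d, R) = 0
n = 177
t(u) = -10 - 2*u² (t(u) = -2*u² - 10 = -10 - 2*u²)
t(n) - Z(D, j(6)) = (-10 - 2*177²) - 1*0 = (-10 - 2*31329) + 0 = (-10 - 62658) + 0 = -62668 + 0 = -62668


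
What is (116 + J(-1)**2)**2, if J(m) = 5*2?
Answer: 46656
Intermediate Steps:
J(m) = 10
(116 + J(-1)**2)**2 = (116 + 10**2)**2 = (116 + 100)**2 = 216**2 = 46656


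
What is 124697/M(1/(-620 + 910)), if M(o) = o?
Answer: 36162130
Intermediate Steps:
124697/M(1/(-620 + 910)) = 124697/(1/(-620 + 910)) = 124697/(1/290) = 124697*290 = 36162130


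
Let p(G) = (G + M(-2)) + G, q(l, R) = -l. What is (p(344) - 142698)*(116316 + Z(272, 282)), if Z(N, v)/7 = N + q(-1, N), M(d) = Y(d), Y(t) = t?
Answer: -16789652724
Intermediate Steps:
M(d) = d
Z(N, v) = 7 + 7*N (Z(N, v) = 7*(N - 1*(-1)) = 7*(N + 1) = 7*(1 + N) = 7 + 7*N)
p(G) = -2 + 2*G (p(G) = (G - 2) + G = (-2 + G) + G = -2 + 2*G)
(p(344) - 142698)*(116316 + Z(272, 282)) = ((-2 + 2*344) - 142698)*(116316 + (7 + 7*272)) = ((-2 + 688) - 142698)*(116316 + (7 + 1904)) = (686 - 142698)*(116316 + 1911) = -142012*118227 = -16789652724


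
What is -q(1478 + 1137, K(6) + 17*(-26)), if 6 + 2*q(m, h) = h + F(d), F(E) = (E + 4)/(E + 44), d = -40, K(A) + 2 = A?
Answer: 453/2 ≈ 226.50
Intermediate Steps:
K(A) = -2 + A
F(E) = (4 + E)/(44 + E)
q(m, h) = -15/2 + h/2 (q(m, h) = -3 + (h + (4 - 40)/(44 - 40))/2 = -3 + (h - 36/4)/2 = -3 + (h + (¼)*(-36))/2 = -3 + (h - 9)/2 = -3 + (-9 + h)/2 = -3 + (-9/2 + h/2) = -15/2 + h/2)
-q(1478 + 1137, K(6) + 17*(-26)) = -(-15/2 + ((-2 + 6) + 17*(-26))/2) = -(-15/2 + (4 - 442)/2) = -(-15/2 + (½)*(-438)) = -(-15/2 - 219) = -1*(-453/2) = 453/2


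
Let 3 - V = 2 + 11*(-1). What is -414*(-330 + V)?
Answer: 131652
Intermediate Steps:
V = 12 (V = 3 - (2 + 11*(-1)) = 3 - (2 - 11) = 3 - 1*(-9) = 3 + 9 = 12)
-414*(-330 + V) = -414*(-330 + 12) = -414*(-318) = 131652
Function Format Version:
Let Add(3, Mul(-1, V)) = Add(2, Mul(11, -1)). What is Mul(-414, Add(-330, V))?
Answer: 131652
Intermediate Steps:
V = 12 (V = Add(3, Mul(-1, Add(2, Mul(11, -1)))) = Add(3, Mul(-1, Add(2, -11))) = Add(3, Mul(-1, -9)) = Add(3, 9) = 12)
Mul(-414, Add(-330, V)) = Mul(-414, Add(-330, 12)) = Mul(-414, -318) = 131652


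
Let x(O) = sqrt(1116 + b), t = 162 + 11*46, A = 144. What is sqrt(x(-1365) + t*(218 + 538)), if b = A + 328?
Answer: sqrt(505008 + 2*sqrt(397)) ≈ 710.67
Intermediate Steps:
t = 668 (t = 162 + 506 = 668)
b = 472 (b = 144 + 328 = 472)
x(O) = 2*sqrt(397) (x(O) = sqrt(1116 + 472) = sqrt(1588) = 2*sqrt(397))
sqrt(x(-1365) + t*(218 + 538)) = sqrt(2*sqrt(397) + 668*(218 + 538)) = sqrt(2*sqrt(397) + 668*756) = sqrt(2*sqrt(397) + 505008) = sqrt(505008 + 2*sqrt(397))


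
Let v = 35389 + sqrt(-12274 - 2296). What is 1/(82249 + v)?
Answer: 58819/6919356807 - I*sqrt(14570)/13838713614 ≈ 8.5006e-6 - 8.7224e-9*I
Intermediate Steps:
v = 35389 + I*sqrt(14570) (v = 35389 + sqrt(-14570) = 35389 + I*sqrt(14570) ≈ 35389.0 + 120.71*I)
1/(82249 + v) = 1/(82249 + (35389 + I*sqrt(14570))) = 1/(117638 + I*sqrt(14570))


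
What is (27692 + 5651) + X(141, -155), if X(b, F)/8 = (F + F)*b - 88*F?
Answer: -207217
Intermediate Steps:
X(b, F) = -704*F + 16*F*b (X(b, F) = 8*((F + F)*b - 88*F) = 8*((2*F)*b - 88*F) = 8*(2*F*b - 88*F) = 8*(-88*F + 2*F*b) = -704*F + 16*F*b)
(27692 + 5651) + X(141, -155) = (27692 + 5651) + 16*(-155)*(-44 + 141) = 33343 + 16*(-155)*97 = 33343 - 240560 = -207217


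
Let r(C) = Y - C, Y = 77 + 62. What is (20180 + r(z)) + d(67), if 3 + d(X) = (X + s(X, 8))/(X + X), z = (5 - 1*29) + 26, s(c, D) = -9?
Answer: 1361067/67 ≈ 20314.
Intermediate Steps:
Y = 139
z = 2 (z = (5 - 29) + 26 = -24 + 26 = 2)
r(C) = 139 - C
d(X) = -3 + (-9 + X)/(2*X) (d(X) = -3 + (X - 9)/(X + X) = -3 + (-9 + X)/((2*X)) = -3 + (-9 + X)*(1/(2*X)) = -3 + (-9 + X)/(2*X))
(20180 + r(z)) + d(67) = (20180 + (139 - 1*2)) + (½)*(-9 - 5*67)/67 = (20180 + (139 - 2)) + (½)*(1/67)*(-9 - 335) = (20180 + 137) + (½)*(1/67)*(-344) = 20317 - 172/67 = 1361067/67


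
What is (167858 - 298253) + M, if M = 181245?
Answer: 50850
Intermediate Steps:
(167858 - 298253) + M = (167858 - 298253) + 181245 = -130395 + 181245 = 50850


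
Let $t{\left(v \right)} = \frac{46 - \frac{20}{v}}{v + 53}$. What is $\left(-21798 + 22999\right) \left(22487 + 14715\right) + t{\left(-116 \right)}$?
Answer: $\frac{81629631515}{1827} \approx 4.468 \cdot 10^{7}$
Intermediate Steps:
$t{\left(v \right)} = \frac{46 - \frac{20}{v}}{53 + v}$
$\left(-21798 + 22999\right) \left(22487 + 14715\right) + t{\left(-116 \right)} = \left(-21798 + 22999\right) \left(22487 + 14715\right) + \frac{2 \left(-10 + 23 \left(-116\right)\right)}{\left(-116\right) \left(53 - 116\right)} = 1201 \cdot 37202 + 2 \left(- \frac{1}{116}\right) \frac{1}{-63} \left(-10 - 2668\right) = 44679602 + 2 \left(- \frac{1}{116}\right) \left(- \frac{1}{63}\right) \left(-2678\right) = 44679602 - \frac{1339}{1827} = \frac{81629631515}{1827}$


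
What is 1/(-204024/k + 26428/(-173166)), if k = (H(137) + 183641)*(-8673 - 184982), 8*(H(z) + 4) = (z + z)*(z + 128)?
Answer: -615479533998945/93929007206002 ≈ -6.5526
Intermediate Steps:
H(z) = -4 + z*(128 + z)/4 (H(z) = -4 + ((z + z)*(z + 128))/8 = -4 + ((2*z)*(128 + z))/8 = -4 + (2*z*(128 + z))/8 = -4 + z*(128 + z)/4)
k = -149279537715/4 (k = ((-4 + 32*137 + (¼)*137²) + 183641)*(-8673 - 184982) = ((-4 + 4384 + (¼)*18769) + 183641)*(-193655) = ((-4 + 4384 + 18769/4) + 183641)*(-193655) = (36289/4 + 183641)*(-193655) = (770853/4)*(-193655) = -149279537715/4 ≈ -3.7320e+10)
1/(-204024/k + 26428/(-173166)) = 1/(-204024/(-149279537715/4) + 26428/(-173166)) = 1/(-204024*(-4/149279537715) + 26428*(-1/173166)) = 1/(272032/49759845905 - 13214/86583) = 1/(-93929007206002/615479533998945) = -615479533998945/93929007206002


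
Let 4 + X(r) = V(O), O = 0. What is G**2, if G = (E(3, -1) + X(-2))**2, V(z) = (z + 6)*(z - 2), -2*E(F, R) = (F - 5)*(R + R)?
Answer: 104976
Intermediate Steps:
E(F, R) = -R*(-5 + F) (E(F, R) = -(F - 5)*(R + R)/2 = -(-5 + F)*2*R/2 = -R*(-5 + F))
V(z) = (-2 + z)*(6 + z) (V(z) = (6 + z)*(-2 + z) = (-2 + z)*(6 + z))
X(r) = -16 (X(r) = -4 + (-12 + 0**2 + 4*0) = -4 + (-12 + 0 + 0) = -4 - 12 = -16)
G = 324 (G = (-(5 - 1*3) - 16)**2 = (-(5 - 3) - 16)**2 = (-1*2 - 16)**2 = (-2 - 16)**2 = (-18)**2 = 324)
G**2 = 324**2 = 104976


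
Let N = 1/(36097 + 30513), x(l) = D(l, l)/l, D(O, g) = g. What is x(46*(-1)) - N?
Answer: 66609/66610 ≈ 0.99998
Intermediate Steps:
x(l) = 1 (x(l) = l/l = 1)
N = 1/66610 ≈ 1.5013e-5
x(46*(-1)) - N = 1 - 1*1/66610 = 1 - 1/66610 = 66609/66610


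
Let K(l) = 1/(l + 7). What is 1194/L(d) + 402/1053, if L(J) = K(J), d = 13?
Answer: 8382014/351 ≈ 23880.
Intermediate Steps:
K(l) = 1/(7 + l)
L(J) = 1/(7 + J)
1194/L(d) + 402/1053 = 1194/(1/(7 + 13)) + 402/1053 = 1194/(1/20) + 402*(1/1053) = 1194/(1/20) + 134/351 = 1194*20 + 134/351 = 23880 + 134/351 = 8382014/351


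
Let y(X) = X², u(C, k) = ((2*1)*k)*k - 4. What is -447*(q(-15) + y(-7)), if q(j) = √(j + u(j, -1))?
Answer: -21903 - 447*I*√17 ≈ -21903.0 - 1843.0*I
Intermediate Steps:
u(C, k) = -4 + 2*k² (u(C, k) = (2*k)*k - 4 = 2*k² - 4 = -4 + 2*k²)
q(j) = √(-2 + j) (q(j) = √(j + (-4 + 2*(-1)²)) = √(j + (-4 + 2*1)) = √(j + (-4 + 2)) = √(j - 2) = √(-2 + j))
-447*(q(-15) + y(-7)) = -447*(√(-2 - 15) + (-7)²) = -447*(√(-17) + 49) = -447*(I*√17 + 49) = -447*(49 + I*√17) = -21903 - 447*I*√17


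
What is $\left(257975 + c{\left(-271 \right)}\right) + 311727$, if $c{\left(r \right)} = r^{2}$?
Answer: $643143$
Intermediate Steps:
$\left(257975 + c{\left(-271 \right)}\right) + 311727 = \left(257975 + \left(-271\right)^{2}\right) + 311727 = \left(257975 + 73441\right) + 311727 = 331416 + 311727 = 643143$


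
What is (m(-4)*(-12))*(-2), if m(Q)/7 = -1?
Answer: -168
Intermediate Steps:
m(Q) = -7 (m(Q) = 7*(-1) = -7)
(m(-4)*(-12))*(-2) = -7*(-12)*(-2) = 84*(-2) = -168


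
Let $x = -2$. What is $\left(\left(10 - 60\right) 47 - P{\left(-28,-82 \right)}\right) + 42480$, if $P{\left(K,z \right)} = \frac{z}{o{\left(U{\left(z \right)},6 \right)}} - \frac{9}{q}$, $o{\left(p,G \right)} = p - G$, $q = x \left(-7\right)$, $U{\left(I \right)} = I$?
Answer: $\frac{12359951}{308} \approx 40130.0$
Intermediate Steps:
$q = 14$ ($q = \left(-2\right) \left(-7\right) = 14$)
$P{\left(K,z \right)} = - \frac{9}{14} + \frac{z}{-6 + z}$ ($P{\left(K,z \right)} = \frac{z}{z - 6} - \frac{9}{14} = \frac{z}{-6 + z} - \frac{9}{14} = - \frac{9}{14} + \frac{z}{-6 + z}$)
$\left(\left(10 - 60\right) 47 - P{\left(-28,-82 \right)}\right) + 42480 = \left(\left(10 - 60\right) 47 - \frac{54 + 5 \left(-82\right)}{14 \left(-6 - 82\right)}\right) + 42480 = \left(\left(-50\right) 47 - \frac{54 - 410}{14 \left(-88\right)}\right) + 42480 = \left(-2350 - \frac{1}{14} \left(- \frac{1}{88}\right) \left(-356\right)\right) + 42480 = \left(-2350 - \frac{89}{308}\right) + 42480 = - \frac{723889}{308} + 42480 = \frac{12359951}{308}$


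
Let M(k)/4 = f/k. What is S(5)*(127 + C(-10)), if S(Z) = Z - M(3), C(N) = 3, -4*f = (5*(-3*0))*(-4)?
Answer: 650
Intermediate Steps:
f = 0 (f = -5*(-3*0)*(-4)/4 = -5*0*(-4)/4 = -0*(-4) = -1/4*0 = 0)
M(k) = 0 (M(k) = 4*(0/k) = 4*0 = 0)
S(Z) = Z (S(Z) = Z - 1*0 = Z + 0 = Z)
S(5)*(127 + C(-10)) = 5*(127 + 3) = 5*130 = 650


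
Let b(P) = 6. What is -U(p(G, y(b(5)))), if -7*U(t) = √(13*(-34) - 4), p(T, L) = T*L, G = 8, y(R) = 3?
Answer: I*√446/7 ≈ 3.017*I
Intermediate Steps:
p(T, L) = L*T
U(t) = -I*√446/7 (U(t) = -√(13*(-34) - 4)/7 = -√(-442 - 4)/7 = -I*√446/7)
-U(p(G, y(b(5)))) = -(-1)*I*√446/7 = I*√446/7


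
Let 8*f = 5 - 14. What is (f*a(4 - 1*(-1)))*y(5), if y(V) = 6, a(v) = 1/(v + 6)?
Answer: -27/44 ≈ -0.61364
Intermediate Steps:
a(v) = 1/(6 + v)
f = -9/8 (f = (5 - 14)/8 = (1/8)*(-9) = -9/8 ≈ -1.1250)
(f*a(4 - 1*(-1)))*y(5) = -9/(8*(6 + (4 - 1*(-1))))*6 = -9/(8*(6 + (4 + 1)))*6 = -9/(8*(6 + 5))*6 = -9/8/11*6 = -9/8*1/11*6 = -9/88*6 = -27/44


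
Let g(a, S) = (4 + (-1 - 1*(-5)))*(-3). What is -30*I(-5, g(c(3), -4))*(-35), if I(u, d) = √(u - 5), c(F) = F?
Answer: 1050*I*√10 ≈ 3320.4*I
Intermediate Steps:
g(a, S) = -24 (g(a, S) = (4 + (-1 + 5))*(-3) = (4 + 4)*(-3) = 8*(-3) = -24)
I(u, d) = √(-5 + u)
-30*I(-5, g(c(3), -4))*(-35) = -30*√(-5 - 5)*(-35) = -30*I*√10*(-35) = 1050*I*√10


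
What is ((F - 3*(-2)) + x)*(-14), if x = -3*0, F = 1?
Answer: -98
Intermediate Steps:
x = 0
((F - 3*(-2)) + x)*(-14) = ((1 - 3*(-2)) + 0)*(-14) = ((1 + 6) + 0)*(-14) = (7 + 0)*(-14) = 7*(-14) = -98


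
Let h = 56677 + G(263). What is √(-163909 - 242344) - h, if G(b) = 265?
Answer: -56942 + I*√406253 ≈ -56942.0 + 637.38*I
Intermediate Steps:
h = 56942 (h = 56677 + 265 = 56942)
√(-163909 - 242344) - h = √(-163909 - 242344) - 1*56942 = √(-406253) - 56942 = I*√406253 - 56942 = -56942 + I*√406253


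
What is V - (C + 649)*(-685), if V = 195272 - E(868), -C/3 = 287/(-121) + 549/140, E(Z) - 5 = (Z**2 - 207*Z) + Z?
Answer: 210163469/3388 ≈ 62032.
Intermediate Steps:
E(Z) = 5 + Z**2 - 206*Z (E(Z) = 5 + ((Z**2 - 207*Z) + Z) = 5 + (Z**2 - 206*Z) = 5 + Z**2 - 206*Z)
C = -78747/16940 (C = -3*(287/(-121) + 549/140) = -3*(287*(-1/121) + 549*(1/140)) = -3*(-287/121 + 549/140) = -3*26249/16940 = -78747/16940 ≈ -4.6486)
V = -379349 (V = 195272 - (5 + 868**2 - 206*868) = 195272 - (5 + 753424 - 178808) = 195272 - 1*574621 = 195272 - 574621 = -379349)
V - (C + 649)*(-685) = -379349 - (-78747/16940 + 649)*(-685) = -379349 - 10915313*(-685)/16940 = -379349 - 1*(-1495397881/3388) = -379349 + 1495397881/3388 = 210163469/3388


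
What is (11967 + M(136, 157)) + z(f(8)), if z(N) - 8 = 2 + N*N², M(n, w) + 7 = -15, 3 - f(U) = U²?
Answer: -215026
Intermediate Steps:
f(U) = 3 - U²
M(n, w) = -22 (M(n, w) = -7 - 15 = -22)
z(N) = 10 + N³ (z(N) = 8 + (2 + N*N²) = 8 + (2 + N³) = 10 + N³)
(11967 + M(136, 157)) + z(f(8)) = (11967 - 22) + (10 + (3 - 1*8²)³) = 11945 + (10 + (3 - 1*64)³) = 11945 + (10 + (3 - 64)³) = 11945 + (10 + (-61)³) = 11945 + (10 - 226981) = 11945 - 226971 = -215026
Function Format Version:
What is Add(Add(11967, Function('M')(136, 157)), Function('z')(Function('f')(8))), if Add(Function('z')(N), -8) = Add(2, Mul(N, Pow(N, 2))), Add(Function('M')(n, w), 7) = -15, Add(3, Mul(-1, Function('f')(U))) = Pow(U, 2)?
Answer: -215026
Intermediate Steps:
Function('f')(U) = Add(3, Mul(-1, Pow(U, 2)))
Function('M')(n, w) = -22 (Function('M')(n, w) = Add(-7, -15) = -22)
Function('z')(N) = Add(10, Pow(N, 3)) (Function('z')(N) = Add(8, Add(2, Mul(N, Pow(N, 2)))) = Add(8, Add(2, Pow(N, 3))) = Add(10, Pow(N, 3)))
Add(Add(11967, Function('M')(136, 157)), Function('z')(Function('f')(8))) = Add(Add(11967, -22), Add(10, Pow(Add(3, Mul(-1, Pow(8, 2))), 3))) = Add(11945, Add(10, Pow(Add(3, Mul(-1, 64)), 3))) = Add(11945, Add(10, Pow(Add(3, -64), 3))) = Add(11945, Add(10, Pow(-61, 3))) = Add(11945, Add(10, -226981)) = Add(11945, -226971) = -215026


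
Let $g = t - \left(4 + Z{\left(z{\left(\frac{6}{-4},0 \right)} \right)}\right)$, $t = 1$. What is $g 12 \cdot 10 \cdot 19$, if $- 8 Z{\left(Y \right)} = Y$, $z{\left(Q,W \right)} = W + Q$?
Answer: $- \frac{14535}{2} \approx -7267.5$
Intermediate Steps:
$z{\left(Q,W \right)} = Q + W$
$Z{\left(Y \right)} = - \frac{Y}{8}$
$g = - \frac{51}{16}$ ($g = 1 - \left(4 - \frac{\frac{6}{-4} + 0}{8}\right) = 1 - \left(4 - \frac{6 \left(- \frac{1}{4}\right) + 0}{8}\right) = 1 - \left(4 - \frac{- \frac{3}{2} + 0}{8}\right) = 1 - \left(4 - - \frac{3}{16}\right) = 1 - \left(4 + \frac{3}{16}\right) = 1 - \frac{67}{16} = - \frac{51}{16} \approx -3.1875$)
$g 12 \cdot 10 \cdot 19 = - \frac{51 \cdot 12 \cdot 10 \cdot 19}{16} = - \frac{51 \cdot 120 \cdot 19}{16} = \left(- \frac{51}{16}\right) 2280 = - \frac{14535}{2}$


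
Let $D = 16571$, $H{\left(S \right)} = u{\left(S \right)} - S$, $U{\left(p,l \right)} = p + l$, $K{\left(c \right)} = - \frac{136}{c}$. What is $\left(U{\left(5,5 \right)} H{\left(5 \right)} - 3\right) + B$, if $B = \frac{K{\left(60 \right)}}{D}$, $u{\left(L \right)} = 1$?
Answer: $- \frac{10688329}{248565} \approx -43.0$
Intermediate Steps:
$U{\left(p,l \right)} = l + p$
$H{\left(S \right)} = 1 - S$
$B = - \frac{34}{248565}$ ($B = \frac{\left(-136\right) \frac{1}{60}}{16571} = \left(-136\right) \frac{1}{60} \cdot \frac{1}{16571} = \left(- \frac{34}{15}\right) \frac{1}{16571} = - \frac{34}{248565} \approx -0.00013679$)
$\left(U{\left(5,5 \right)} H{\left(5 \right)} - 3\right) + B = \left(\left(5 + 5\right) \left(1 - 5\right) - 3\right) - \frac{34}{248565} = \left(10 \left(1 - 5\right) - 3\right) - \frac{34}{248565} = \left(10 \left(-4\right) - 3\right) - \frac{34}{248565} = \left(-40 - 3\right) - \frac{34}{248565} = -43 - \frac{34}{248565} = - \frac{10688329}{248565}$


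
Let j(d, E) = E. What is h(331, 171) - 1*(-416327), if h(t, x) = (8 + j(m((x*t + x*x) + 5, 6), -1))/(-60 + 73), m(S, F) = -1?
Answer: 5412258/13 ≈ 4.1633e+5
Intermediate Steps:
h(t, x) = 7/13 (h(t, x) = (8 - 1)/(-60 + 73) = 7/13)
h(331, 171) - 1*(-416327) = 7/13 - 1*(-416327) = 7/13 + 416327 = 5412258/13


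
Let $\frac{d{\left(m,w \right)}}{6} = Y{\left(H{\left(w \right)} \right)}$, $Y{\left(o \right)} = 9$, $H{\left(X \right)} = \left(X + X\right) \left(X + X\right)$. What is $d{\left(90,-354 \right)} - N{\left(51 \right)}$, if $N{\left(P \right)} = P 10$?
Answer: $-456$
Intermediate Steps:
$H{\left(X \right)} = 4 X^{2}$ ($H{\left(X \right)} = 2 X 2 X = 4 X^{2}$)
$d{\left(m,w \right)} = 54$ ($d{\left(m,w \right)} = 6 \cdot 9 = 54$)
$N{\left(P \right)} = 10 P$
$d{\left(90,-354 \right)} - N{\left(51 \right)} = 54 - 10 \cdot 51 = 54 - 510 = -456$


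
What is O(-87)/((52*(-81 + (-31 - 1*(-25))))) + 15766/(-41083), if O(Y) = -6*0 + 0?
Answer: -15766/41083 ≈ -0.38376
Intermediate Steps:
O(Y) = 0 (O(Y) = 0 + 0 = 0)
O(-87)/((52*(-81 + (-31 - 1*(-25))))) + 15766/(-41083) = 0/((52*(-81 + (-31 - 1*(-25))))) + 15766/(-41083) = 0/((52*(-81 + (-31 + 25)))) + 15766*(-1/41083) = 0/((52*(-81 - 6))) - 15766/41083 = 0/((52*(-87))) - 15766/41083 = 0/(-4524) - 15766/41083 = 0*(-1/4524) - 15766/41083 = 0 - 15766/41083 = -15766/41083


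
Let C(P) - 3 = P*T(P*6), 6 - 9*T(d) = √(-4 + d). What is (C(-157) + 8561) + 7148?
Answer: 46822/3 + 157*I*√946/9 ≈ 15607.0 + 536.54*I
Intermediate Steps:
T(d) = ⅔ - √(-4 + d)/9
C(P) = 3 + P*(⅔ - √(-4 + 6*P)/9) (C(P) = 3 + P*(⅔ - √(-4 + P*6)/9) = 3 + P*(⅔ - √(-4 + 6*P)/9))
(C(-157) + 8561) + 7148 = ((3 - ⅑*(-157)*(-6 + √(-4 + 6*(-157)))) + 8561) + 7148 = ((3 - ⅑*(-157)*(-6 + √(-4 - 942))) + 8561) + 7148 = ((3 - ⅑*(-157)*(-6 + √(-946))) + 8561) + 7148 = ((3 - ⅑*(-157)*(-6 + I*√946)) + 8561) + 7148 = ((3 + (-314/3 + 157*I*√946/9)) + 8561) + 7148 = ((-305/3 + 157*I*√946/9) + 8561) + 7148 = (25378/3 + 157*I*√946/9) + 7148 = 46822/3 + 157*I*√946/9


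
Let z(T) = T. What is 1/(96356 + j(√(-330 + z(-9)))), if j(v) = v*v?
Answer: 1/96017 ≈ 1.0415e-5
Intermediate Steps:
j(v) = v²
1/(96356 + j(√(-330 + z(-9)))) = 1/(96356 + (√(-330 - 9))²) = 1/(96356 + (√(-339))²) = 1/(96356 + (I*√339)²) = 1/(96356 - 339) = 1/96017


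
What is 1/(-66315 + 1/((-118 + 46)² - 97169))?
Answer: -91985/6099985276 ≈ -1.5080e-5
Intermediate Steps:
1/(-66315 + 1/((-118 + 46)² - 97169)) = 1/(-66315 + 1/((-72)² - 97169)) = 1/(-66315 + 1/(5184 - 97169)) = 1/(-66315 + 1/(-91985)) = 1/(-66315 - 1/91985) = 1/(-6099985276/91985) = -91985/6099985276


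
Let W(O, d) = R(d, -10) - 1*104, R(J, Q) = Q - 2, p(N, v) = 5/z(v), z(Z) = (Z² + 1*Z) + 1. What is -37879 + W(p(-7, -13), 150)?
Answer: -37995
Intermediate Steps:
z(Z) = 1 + Z + Z² (z(Z) = (Z² + Z) + 1 = (Z + Z²) + 1 = 1 + Z + Z²)
p(N, v) = 5/(1 + v + v²)
R(J, Q) = -2 + Q
W(O, d) = -116 (W(O, d) = (-2 - 10) - 1*104 = -12 - 104 = -116)
-37879 + W(p(-7, -13), 150) = -37879 - 116 = -37995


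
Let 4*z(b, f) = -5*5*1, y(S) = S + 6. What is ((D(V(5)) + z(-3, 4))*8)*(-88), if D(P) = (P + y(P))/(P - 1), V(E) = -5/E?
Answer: 5808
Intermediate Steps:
y(S) = 6 + S
z(b, f) = -25/4 (z(b, f) = (-5*5*1)/4 = (-25*1)/4 = (¼)*(-25) = -25/4)
D(P) = (6 + 2*P)/(-1 + P) (D(P) = (P + (6 + P))/(P - 1) = (6 + 2*P)/(-1 + P))
((D(V(5)) + z(-3, 4))*8)*(-88) = ((2*(3 - 5/5)/(-1 - 5/5) - 25/4)*8)*(-88) = ((2*(3 - 5*⅕)/(-1 - 5*⅕) - 25/4)*8)*(-88) = ((2*(3 - 1)/(-1 - 1) - 25/4)*8)*(-88) = ((2*2/(-2) - 25/4)*8)*(-88) = ((2*(-½)*2 - 25/4)*8)*(-88) = ((-2 - 25/4)*8)*(-88) = -33/4*8*(-88) = -66*(-88) = 5808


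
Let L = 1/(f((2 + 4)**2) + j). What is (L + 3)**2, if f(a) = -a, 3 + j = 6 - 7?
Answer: 14161/1600 ≈ 8.8506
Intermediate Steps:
j = -4 (j = -3 + (6 - 7) = -3 - 1 = -4)
L = -1/40 (L = 1/(-(2 + 4)**2 - 4) = 1/(-1*6**2 - 4) = 1/(-1*36 - 4) = 1/(-36 - 4) = 1/(-40) = -1/40 ≈ -0.025000)
(L + 3)**2 = (-1/40 + 3)**2 = (119/40)**2 = 14161/1600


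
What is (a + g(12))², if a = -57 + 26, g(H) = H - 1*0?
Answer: 361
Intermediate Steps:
g(H) = H (g(H) = H + 0 = H)
a = -31
(a + g(12))² = (-31 + 12)² = (-19)² = 361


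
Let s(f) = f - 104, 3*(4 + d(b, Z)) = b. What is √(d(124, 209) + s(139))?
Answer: √651/3 ≈ 8.5049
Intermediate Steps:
d(b, Z) = -4 + b/3
s(f) = -104 + f
√(d(124, 209) + s(139)) = √((-4 + (⅓)*124) + (-104 + 139)) = √((-4 + 124/3) + 35) = √(112/3 + 35) = √(217/3) = √651/3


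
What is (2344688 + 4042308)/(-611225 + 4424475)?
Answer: 456214/272375 ≈ 1.6749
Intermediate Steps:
(2344688 + 4042308)/(-611225 + 4424475) = 6386996/3813250 = 6386996*(1/3813250) = 456214/272375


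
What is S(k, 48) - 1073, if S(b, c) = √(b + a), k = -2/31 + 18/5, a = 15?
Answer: -1073 + 13*√2635/155 ≈ -1068.7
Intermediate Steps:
k = 548/155 (k = -2*1/31 + 18*(⅕) = -2/31 + 18/5 = 548/155 ≈ 3.5355)
S(b, c) = √(15 + b) (S(b, c) = √(b + 15) = √(15 + b))
S(k, 48) - 1073 = √(15 + 548/155) - 1073 = √(2873/155) - 1073 = 13*√2635/155 - 1073 = -1073 + 13*√2635/155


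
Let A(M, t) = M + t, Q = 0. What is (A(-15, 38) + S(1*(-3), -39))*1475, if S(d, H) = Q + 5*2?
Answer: 48675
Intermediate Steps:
S(d, H) = 10 (S(d, H) = 0 + 5*2 = 0 + 10 = 10)
(A(-15, 38) + S(1*(-3), -39))*1475 = ((-15 + 38) + 10)*1475 = (23 + 10)*1475 = 33*1475 = 48675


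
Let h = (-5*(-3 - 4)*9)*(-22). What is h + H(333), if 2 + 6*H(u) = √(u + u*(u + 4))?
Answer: -20791/3 + 13*√74/2 ≈ -6874.4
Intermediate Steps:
h = -6930 (h = (-5*(-7)*9)*(-22) = (35*9)*(-22) = 315*(-22) = -6930)
H(u) = -⅓ + √(u + u*(4 + u))/6 (H(u) = -⅓ + √(u + u*(u + 4))/6 = -⅓ + √(u + u*(4 + u))/6)
h + H(333) = -6930 + (-⅓ + √(333*(5 + 333))/6) = -6930 + (-⅓ + √(333*338)/6) = -6930 + (-⅓ + √112554/6) = -6930 + (-⅓ + (39*√74)/6) = -6930 + (-⅓ + 13*√74/2) = -20791/3 + 13*√74/2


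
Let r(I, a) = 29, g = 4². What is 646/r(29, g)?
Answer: 646/29 ≈ 22.276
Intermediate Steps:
g = 16
646/r(29, g) = 646/29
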